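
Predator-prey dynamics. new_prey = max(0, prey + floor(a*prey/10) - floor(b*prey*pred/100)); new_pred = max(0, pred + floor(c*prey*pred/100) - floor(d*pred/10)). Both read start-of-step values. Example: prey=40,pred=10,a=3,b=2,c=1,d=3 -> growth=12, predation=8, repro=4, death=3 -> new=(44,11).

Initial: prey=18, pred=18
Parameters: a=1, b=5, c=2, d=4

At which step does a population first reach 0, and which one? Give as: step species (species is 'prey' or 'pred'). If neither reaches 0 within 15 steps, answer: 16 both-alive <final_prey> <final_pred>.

Answer: 16 both-alive 1 2

Derivation:
Step 1: prey: 18+1-16=3; pred: 18+6-7=17
Step 2: prey: 3+0-2=1; pred: 17+1-6=12
Step 3: prey: 1+0-0=1; pred: 12+0-4=8
Step 4: prey: 1+0-0=1; pred: 8+0-3=5
Step 5: prey: 1+0-0=1; pred: 5+0-2=3
Step 6: prey: 1+0-0=1; pred: 3+0-1=2
Step 7: prey: 1+0-0=1; pred: 2+0-0=2
Steps 8-15: state stable at prey=1, pred=2 (no change)
No extinction within 15 steps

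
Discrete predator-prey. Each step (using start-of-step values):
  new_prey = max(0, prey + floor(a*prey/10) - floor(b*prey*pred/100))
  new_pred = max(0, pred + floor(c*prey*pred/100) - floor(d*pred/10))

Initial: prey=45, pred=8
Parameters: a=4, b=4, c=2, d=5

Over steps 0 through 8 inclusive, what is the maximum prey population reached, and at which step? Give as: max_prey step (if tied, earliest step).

Step 1: prey: 45+18-14=49; pred: 8+7-4=11
Step 2: prey: 49+19-21=47; pred: 11+10-5=16
Step 3: prey: 47+18-30=35; pred: 16+15-8=23
Step 4: prey: 35+14-32=17; pred: 23+16-11=28
Step 5: prey: 17+6-19=4; pred: 28+9-14=23
Step 6: prey: 4+1-3=2; pred: 23+1-11=13
Step 7: prey: 2+0-1=1; pred: 13+0-6=7
Step 8: prey: 1+0-0=1; pred: 7+0-3=4
Max prey = 49 at step 1

Answer: 49 1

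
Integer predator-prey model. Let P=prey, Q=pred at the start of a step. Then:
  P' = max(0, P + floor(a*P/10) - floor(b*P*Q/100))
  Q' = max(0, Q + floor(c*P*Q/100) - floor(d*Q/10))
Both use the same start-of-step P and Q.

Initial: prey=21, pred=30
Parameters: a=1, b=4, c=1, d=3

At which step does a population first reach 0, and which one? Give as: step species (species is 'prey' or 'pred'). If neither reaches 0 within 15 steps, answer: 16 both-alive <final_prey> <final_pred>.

Answer: 1 prey

Derivation:
Step 1: prey: 21+2-25=0; pred: 30+6-9=27
First extinction: prey at step 1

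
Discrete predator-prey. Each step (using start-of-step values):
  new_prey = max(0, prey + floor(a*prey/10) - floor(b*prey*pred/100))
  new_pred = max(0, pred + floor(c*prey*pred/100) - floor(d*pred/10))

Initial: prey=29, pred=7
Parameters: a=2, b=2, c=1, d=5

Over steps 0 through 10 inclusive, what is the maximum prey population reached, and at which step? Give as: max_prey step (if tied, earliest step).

Step 1: prey: 29+5-4=30; pred: 7+2-3=6
Step 2: prey: 30+6-3=33; pred: 6+1-3=4
Step 3: prey: 33+6-2=37; pred: 4+1-2=3
Step 4: prey: 37+7-2=42; pred: 3+1-1=3
Step 5: prey: 42+8-2=48; pred: 3+1-1=3
Step 6: prey: 48+9-2=55; pred: 3+1-1=3
Step 7: prey: 55+11-3=63; pred: 3+1-1=3
Step 8: prey: 63+12-3=72; pred: 3+1-1=3
Step 9: prey: 72+14-4=82; pred: 3+2-1=4
Step 10: prey: 82+16-6=92; pred: 4+3-2=5
Max prey = 92 at step 10

Answer: 92 10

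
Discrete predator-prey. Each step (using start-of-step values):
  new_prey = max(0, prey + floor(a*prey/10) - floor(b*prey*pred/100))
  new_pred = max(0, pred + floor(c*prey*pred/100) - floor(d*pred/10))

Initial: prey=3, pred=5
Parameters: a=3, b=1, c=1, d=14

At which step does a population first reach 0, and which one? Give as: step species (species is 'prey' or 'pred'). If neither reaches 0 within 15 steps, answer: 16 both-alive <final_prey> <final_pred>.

Step 1: prey: 3+0-0=3; pred: 5+0-7=0
First extinction: pred at step 1

Answer: 1 pred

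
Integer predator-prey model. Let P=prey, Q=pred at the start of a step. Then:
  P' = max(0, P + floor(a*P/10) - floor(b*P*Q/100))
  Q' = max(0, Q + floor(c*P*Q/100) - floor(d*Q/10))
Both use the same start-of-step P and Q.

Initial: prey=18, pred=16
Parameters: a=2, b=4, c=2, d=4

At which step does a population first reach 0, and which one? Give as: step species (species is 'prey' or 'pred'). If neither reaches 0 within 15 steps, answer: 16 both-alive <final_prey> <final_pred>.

Answer: 16 both-alive 19 2

Derivation:
Step 1: prey: 18+3-11=10; pred: 16+5-6=15
Step 2: prey: 10+2-6=6; pred: 15+3-6=12
Step 3: prey: 6+1-2=5; pred: 12+1-4=9
Step 4: prey: 5+1-1=5; pred: 9+0-3=6
Step 5: prey: 5+1-1=5; pred: 6+0-2=4
Step 6: prey: 5+1-0=6; pred: 4+0-1=3
Step 7: prey: 6+1-0=7; pred: 3+0-1=2
Step 8: prey: 7+1-0=8; pred: 2+0-0=2
Step 9: prey: 8+1-0=9; pred: 2+0-0=2
Step 10: prey: 9+1-0=10; pred: 2+0-0=2
Step 11: prey: 10+2-0=12; pred: 2+0-0=2
Step 12: prey: 12+2-0=14; pred: 2+0-0=2
Step 13: prey: 14+2-1=15; pred: 2+0-0=2
Step 14: prey: 15+3-1=17; pred: 2+0-0=2
Step 15: prey: 17+3-1=19; pred: 2+0-0=2
No extinction within 15 steps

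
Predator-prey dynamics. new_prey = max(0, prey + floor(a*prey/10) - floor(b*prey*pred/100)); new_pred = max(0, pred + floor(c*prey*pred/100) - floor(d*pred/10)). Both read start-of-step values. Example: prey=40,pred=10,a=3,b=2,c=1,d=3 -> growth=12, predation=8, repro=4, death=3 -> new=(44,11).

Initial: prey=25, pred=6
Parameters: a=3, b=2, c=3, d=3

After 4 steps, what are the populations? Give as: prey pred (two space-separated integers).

Answer: 27 39

Derivation:
Step 1: prey: 25+7-3=29; pred: 6+4-1=9
Step 2: prey: 29+8-5=32; pred: 9+7-2=14
Step 3: prey: 32+9-8=33; pred: 14+13-4=23
Step 4: prey: 33+9-15=27; pred: 23+22-6=39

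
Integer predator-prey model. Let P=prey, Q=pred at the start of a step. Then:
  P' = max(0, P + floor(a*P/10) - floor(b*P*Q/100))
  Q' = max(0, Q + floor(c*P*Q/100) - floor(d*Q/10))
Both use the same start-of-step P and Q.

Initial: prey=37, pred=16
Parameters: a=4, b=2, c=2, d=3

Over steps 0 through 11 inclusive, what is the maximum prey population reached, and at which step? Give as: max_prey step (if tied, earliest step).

Answer: 40 1

Derivation:
Step 1: prey: 37+14-11=40; pred: 16+11-4=23
Step 2: prey: 40+16-18=38; pred: 23+18-6=35
Step 3: prey: 38+15-26=27; pred: 35+26-10=51
Step 4: prey: 27+10-27=10; pred: 51+27-15=63
Step 5: prey: 10+4-12=2; pred: 63+12-18=57
Step 6: prey: 2+0-2=0; pred: 57+2-17=42
Step 7: prey: 0+0-0=0; pred: 42+0-12=30
Step 8: prey: 0+0-0=0; pred: 30+0-9=21
Step 9: prey: 0+0-0=0; pred: 21+0-6=15
Step 10: prey: 0+0-0=0; pred: 15+0-4=11
Step 11: prey: 0+0-0=0; pred: 11+0-3=8
Max prey = 40 at step 1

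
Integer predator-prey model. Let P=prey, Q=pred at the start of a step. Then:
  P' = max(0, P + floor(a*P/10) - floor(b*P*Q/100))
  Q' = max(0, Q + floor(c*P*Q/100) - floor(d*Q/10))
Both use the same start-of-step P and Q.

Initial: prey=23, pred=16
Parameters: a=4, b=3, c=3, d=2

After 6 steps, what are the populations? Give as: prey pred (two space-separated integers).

Answer: 0 27

Derivation:
Step 1: prey: 23+9-11=21; pred: 16+11-3=24
Step 2: prey: 21+8-15=14; pred: 24+15-4=35
Step 3: prey: 14+5-14=5; pred: 35+14-7=42
Step 4: prey: 5+2-6=1; pred: 42+6-8=40
Step 5: prey: 1+0-1=0; pred: 40+1-8=33
Step 6: prey: 0+0-0=0; pred: 33+0-6=27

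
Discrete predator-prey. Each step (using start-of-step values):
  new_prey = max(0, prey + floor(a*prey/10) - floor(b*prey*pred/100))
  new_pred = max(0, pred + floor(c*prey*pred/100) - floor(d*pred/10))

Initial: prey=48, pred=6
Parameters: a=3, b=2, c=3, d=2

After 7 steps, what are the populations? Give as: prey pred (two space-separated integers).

Step 1: prey: 48+14-5=57; pred: 6+8-1=13
Step 2: prey: 57+17-14=60; pred: 13+22-2=33
Step 3: prey: 60+18-39=39; pred: 33+59-6=86
Step 4: prey: 39+11-67=0; pred: 86+100-17=169
Step 5: prey: 0+0-0=0; pred: 169+0-33=136
Step 6: prey: 0+0-0=0; pred: 136+0-27=109
Step 7: prey: 0+0-0=0; pred: 109+0-21=88

Answer: 0 88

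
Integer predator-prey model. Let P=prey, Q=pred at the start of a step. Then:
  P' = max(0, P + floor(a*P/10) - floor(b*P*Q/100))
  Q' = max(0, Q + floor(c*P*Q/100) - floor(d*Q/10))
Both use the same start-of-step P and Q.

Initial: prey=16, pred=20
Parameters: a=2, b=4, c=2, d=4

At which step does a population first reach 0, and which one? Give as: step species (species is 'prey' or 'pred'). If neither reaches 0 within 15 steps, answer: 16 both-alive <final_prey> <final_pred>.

Answer: 16 both-alive 2 2

Derivation:
Step 1: prey: 16+3-12=7; pred: 20+6-8=18
Step 2: prey: 7+1-5=3; pred: 18+2-7=13
Step 3: prey: 3+0-1=2; pred: 13+0-5=8
Step 4: prey: 2+0-0=2; pred: 8+0-3=5
Step 5: prey: 2+0-0=2; pred: 5+0-2=3
Step 6: prey: 2+0-0=2; pred: 3+0-1=2
Step 7: prey: 2+0-0=2; pred: 2+0-0=2
Steps 8-15: state stable at prey=2, pred=2 (no change)
No extinction within 15 steps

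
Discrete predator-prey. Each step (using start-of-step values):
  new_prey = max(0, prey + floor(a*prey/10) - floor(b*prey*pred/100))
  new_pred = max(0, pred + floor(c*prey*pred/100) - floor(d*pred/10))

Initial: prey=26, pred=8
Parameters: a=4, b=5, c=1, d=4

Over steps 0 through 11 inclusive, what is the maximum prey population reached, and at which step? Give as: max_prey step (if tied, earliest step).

Step 1: prey: 26+10-10=26; pred: 8+2-3=7
Step 2: prey: 26+10-9=27; pred: 7+1-2=6
Step 3: prey: 27+10-8=29; pred: 6+1-2=5
Step 4: prey: 29+11-7=33; pred: 5+1-2=4
Step 5: prey: 33+13-6=40; pred: 4+1-1=4
Step 6: prey: 40+16-8=48; pred: 4+1-1=4
Step 7: prey: 48+19-9=58; pred: 4+1-1=4
Step 8: prey: 58+23-11=70; pred: 4+2-1=5
Step 9: prey: 70+28-17=81; pred: 5+3-2=6
Step 10: prey: 81+32-24=89; pred: 6+4-2=8
Step 11: prey: 89+35-35=89; pred: 8+7-3=12
Max prey = 89 at step 10

Answer: 89 10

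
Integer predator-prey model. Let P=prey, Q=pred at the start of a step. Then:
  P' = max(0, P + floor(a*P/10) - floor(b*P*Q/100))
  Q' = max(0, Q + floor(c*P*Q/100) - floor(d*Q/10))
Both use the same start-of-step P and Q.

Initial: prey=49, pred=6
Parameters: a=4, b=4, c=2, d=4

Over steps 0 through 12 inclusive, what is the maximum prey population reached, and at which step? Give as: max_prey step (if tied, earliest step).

Answer: 59 2

Derivation:
Step 1: prey: 49+19-11=57; pred: 6+5-2=9
Step 2: prey: 57+22-20=59; pred: 9+10-3=16
Step 3: prey: 59+23-37=45; pred: 16+18-6=28
Step 4: prey: 45+18-50=13; pred: 28+25-11=42
Step 5: prey: 13+5-21=0; pred: 42+10-16=36
Step 6: prey: 0+0-0=0; pred: 36+0-14=22
Step 7: prey: 0+0-0=0; pred: 22+0-8=14
Step 8: prey: 0+0-0=0; pred: 14+0-5=9
Step 9: prey: 0+0-0=0; pred: 9+0-3=6
Step 10: prey: 0+0-0=0; pred: 6+0-2=4
Step 11: prey: 0+0-0=0; pred: 4+0-1=3
Step 12: prey: 0+0-0=0; pred: 3+0-1=2
Max prey = 59 at step 2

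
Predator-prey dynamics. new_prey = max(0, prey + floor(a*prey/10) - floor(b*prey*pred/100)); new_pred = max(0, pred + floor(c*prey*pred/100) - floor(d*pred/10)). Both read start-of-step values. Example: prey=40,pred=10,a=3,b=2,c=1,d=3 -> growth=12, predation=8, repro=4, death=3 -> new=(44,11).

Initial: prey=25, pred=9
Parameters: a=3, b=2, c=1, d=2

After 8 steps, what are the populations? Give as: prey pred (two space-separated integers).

Answer: 36 24

Derivation:
Step 1: prey: 25+7-4=28; pred: 9+2-1=10
Step 2: prey: 28+8-5=31; pred: 10+2-2=10
Step 3: prey: 31+9-6=34; pred: 10+3-2=11
Step 4: prey: 34+10-7=37; pred: 11+3-2=12
Step 5: prey: 37+11-8=40; pred: 12+4-2=14
Step 6: prey: 40+12-11=41; pred: 14+5-2=17
Step 7: prey: 41+12-13=40; pred: 17+6-3=20
Step 8: prey: 40+12-16=36; pred: 20+8-4=24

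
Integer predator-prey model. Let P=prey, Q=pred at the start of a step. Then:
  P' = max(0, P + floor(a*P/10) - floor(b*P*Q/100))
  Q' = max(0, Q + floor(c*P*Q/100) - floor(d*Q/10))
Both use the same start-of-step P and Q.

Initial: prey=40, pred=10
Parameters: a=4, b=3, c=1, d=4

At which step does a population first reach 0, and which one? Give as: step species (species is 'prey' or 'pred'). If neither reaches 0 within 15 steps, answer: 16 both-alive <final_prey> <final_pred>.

Step 1: prey: 40+16-12=44; pred: 10+4-4=10
Step 2: prey: 44+17-13=48; pred: 10+4-4=10
Step 3: prey: 48+19-14=53; pred: 10+4-4=10
Step 4: prey: 53+21-15=59; pred: 10+5-4=11
Step 5: prey: 59+23-19=63; pred: 11+6-4=13
Step 6: prey: 63+25-24=64; pred: 13+8-5=16
Step 7: prey: 64+25-30=59; pred: 16+10-6=20
Step 8: prey: 59+23-35=47; pred: 20+11-8=23
Step 9: prey: 47+18-32=33; pred: 23+10-9=24
Step 10: prey: 33+13-23=23; pred: 24+7-9=22
Step 11: prey: 23+9-15=17; pred: 22+5-8=19
Step 12: prey: 17+6-9=14; pred: 19+3-7=15
Step 13: prey: 14+5-6=13; pred: 15+2-6=11
Step 14: prey: 13+5-4=14; pred: 11+1-4=8
Step 15: prey: 14+5-3=16; pred: 8+1-3=6
No extinction within 15 steps

Answer: 16 both-alive 16 6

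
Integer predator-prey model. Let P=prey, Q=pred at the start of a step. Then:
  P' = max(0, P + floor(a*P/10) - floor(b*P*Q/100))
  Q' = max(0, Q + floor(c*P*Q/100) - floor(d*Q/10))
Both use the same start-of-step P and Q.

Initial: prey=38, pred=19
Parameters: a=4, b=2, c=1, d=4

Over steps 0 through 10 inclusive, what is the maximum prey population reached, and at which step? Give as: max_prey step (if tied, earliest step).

Step 1: prey: 38+15-14=39; pred: 19+7-7=19
Step 2: prey: 39+15-14=40; pred: 19+7-7=19
Step 3: prey: 40+16-15=41; pred: 19+7-7=19
Step 4: prey: 41+16-15=42; pred: 19+7-7=19
Step 5: prey: 42+16-15=43; pred: 19+7-7=19
Step 6: prey: 43+17-16=44; pred: 19+8-7=20
Step 7: prey: 44+17-17=44; pred: 20+8-8=20
Step 8: prey: 44+17-17=44; pred: 20+8-8=20
Step 9: prey: 44+17-17=44; pred: 20+8-8=20
Step 10: prey: 44+17-17=44; pred: 20+8-8=20
Max prey = 44 at step 6

Answer: 44 6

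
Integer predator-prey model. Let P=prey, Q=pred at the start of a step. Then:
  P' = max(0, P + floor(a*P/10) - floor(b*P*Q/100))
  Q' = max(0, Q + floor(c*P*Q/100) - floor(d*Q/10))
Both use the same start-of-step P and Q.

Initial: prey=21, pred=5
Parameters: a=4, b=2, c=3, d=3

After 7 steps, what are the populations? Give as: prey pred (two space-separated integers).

Step 1: prey: 21+8-2=27; pred: 5+3-1=7
Step 2: prey: 27+10-3=34; pred: 7+5-2=10
Step 3: prey: 34+13-6=41; pred: 10+10-3=17
Step 4: prey: 41+16-13=44; pred: 17+20-5=32
Step 5: prey: 44+17-28=33; pred: 32+42-9=65
Step 6: prey: 33+13-42=4; pred: 65+64-19=110
Step 7: prey: 4+1-8=0; pred: 110+13-33=90

Answer: 0 90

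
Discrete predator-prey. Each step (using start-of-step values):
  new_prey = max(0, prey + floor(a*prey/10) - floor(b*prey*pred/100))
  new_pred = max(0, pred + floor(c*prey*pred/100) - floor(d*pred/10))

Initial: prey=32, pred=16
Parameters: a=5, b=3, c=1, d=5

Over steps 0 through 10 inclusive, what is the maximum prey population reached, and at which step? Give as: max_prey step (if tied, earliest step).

Answer: 108 8

Derivation:
Step 1: prey: 32+16-15=33; pred: 16+5-8=13
Step 2: prey: 33+16-12=37; pred: 13+4-6=11
Step 3: prey: 37+18-12=43; pred: 11+4-5=10
Step 4: prey: 43+21-12=52; pred: 10+4-5=9
Step 5: prey: 52+26-14=64; pred: 9+4-4=9
Step 6: prey: 64+32-17=79; pred: 9+5-4=10
Step 7: prey: 79+39-23=95; pred: 10+7-5=12
Step 8: prey: 95+47-34=108; pred: 12+11-6=17
Step 9: prey: 108+54-55=107; pred: 17+18-8=27
Step 10: prey: 107+53-86=74; pred: 27+28-13=42
Max prey = 108 at step 8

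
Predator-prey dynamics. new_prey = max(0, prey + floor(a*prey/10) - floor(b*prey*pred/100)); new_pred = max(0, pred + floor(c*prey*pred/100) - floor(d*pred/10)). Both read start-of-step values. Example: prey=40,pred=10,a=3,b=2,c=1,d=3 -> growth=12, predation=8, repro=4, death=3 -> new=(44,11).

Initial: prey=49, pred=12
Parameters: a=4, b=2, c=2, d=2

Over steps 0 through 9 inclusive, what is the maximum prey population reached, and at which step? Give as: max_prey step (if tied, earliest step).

Answer: 57 1

Derivation:
Step 1: prey: 49+19-11=57; pred: 12+11-2=21
Step 2: prey: 57+22-23=56; pred: 21+23-4=40
Step 3: prey: 56+22-44=34; pred: 40+44-8=76
Step 4: prey: 34+13-51=0; pred: 76+51-15=112
Step 5: prey: 0+0-0=0; pred: 112+0-22=90
Step 6: prey: 0+0-0=0; pred: 90+0-18=72
Step 7: prey: 0+0-0=0; pred: 72+0-14=58
Step 8: prey: 0+0-0=0; pred: 58+0-11=47
Step 9: prey: 0+0-0=0; pred: 47+0-9=38
Max prey = 57 at step 1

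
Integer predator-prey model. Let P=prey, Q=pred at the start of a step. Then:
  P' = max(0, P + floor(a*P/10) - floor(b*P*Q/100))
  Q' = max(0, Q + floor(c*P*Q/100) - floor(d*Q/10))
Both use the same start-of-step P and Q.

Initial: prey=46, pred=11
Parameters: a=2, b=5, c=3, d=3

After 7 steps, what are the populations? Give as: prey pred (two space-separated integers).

Answer: 0 7

Derivation:
Step 1: prey: 46+9-25=30; pred: 11+15-3=23
Step 2: prey: 30+6-34=2; pred: 23+20-6=37
Step 3: prey: 2+0-3=0; pred: 37+2-11=28
Step 4: prey: 0+0-0=0; pred: 28+0-8=20
Step 5: prey: 0+0-0=0; pred: 20+0-6=14
Step 6: prey: 0+0-0=0; pred: 14+0-4=10
Step 7: prey: 0+0-0=0; pred: 10+0-3=7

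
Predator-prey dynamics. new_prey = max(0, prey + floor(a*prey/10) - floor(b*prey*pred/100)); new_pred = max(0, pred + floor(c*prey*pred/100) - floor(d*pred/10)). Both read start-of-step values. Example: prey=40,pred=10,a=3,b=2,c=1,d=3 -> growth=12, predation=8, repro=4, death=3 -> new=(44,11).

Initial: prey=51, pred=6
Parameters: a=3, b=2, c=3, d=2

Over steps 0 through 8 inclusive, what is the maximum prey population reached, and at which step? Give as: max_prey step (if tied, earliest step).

Step 1: prey: 51+15-6=60; pred: 6+9-1=14
Step 2: prey: 60+18-16=62; pred: 14+25-2=37
Step 3: prey: 62+18-45=35; pred: 37+68-7=98
Step 4: prey: 35+10-68=0; pred: 98+102-19=181
Step 5: prey: 0+0-0=0; pred: 181+0-36=145
Step 6: prey: 0+0-0=0; pred: 145+0-29=116
Step 7: prey: 0+0-0=0; pred: 116+0-23=93
Step 8: prey: 0+0-0=0; pred: 93+0-18=75
Max prey = 62 at step 2

Answer: 62 2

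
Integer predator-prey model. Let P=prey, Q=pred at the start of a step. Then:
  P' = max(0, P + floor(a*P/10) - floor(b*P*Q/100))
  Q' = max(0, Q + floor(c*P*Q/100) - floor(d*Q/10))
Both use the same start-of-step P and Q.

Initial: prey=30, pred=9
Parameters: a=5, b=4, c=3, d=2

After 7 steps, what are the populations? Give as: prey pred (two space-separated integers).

Answer: 0 29

Derivation:
Step 1: prey: 30+15-10=35; pred: 9+8-1=16
Step 2: prey: 35+17-22=30; pred: 16+16-3=29
Step 3: prey: 30+15-34=11; pred: 29+26-5=50
Step 4: prey: 11+5-22=0; pred: 50+16-10=56
Step 5: prey: 0+0-0=0; pred: 56+0-11=45
Step 6: prey: 0+0-0=0; pred: 45+0-9=36
Step 7: prey: 0+0-0=0; pred: 36+0-7=29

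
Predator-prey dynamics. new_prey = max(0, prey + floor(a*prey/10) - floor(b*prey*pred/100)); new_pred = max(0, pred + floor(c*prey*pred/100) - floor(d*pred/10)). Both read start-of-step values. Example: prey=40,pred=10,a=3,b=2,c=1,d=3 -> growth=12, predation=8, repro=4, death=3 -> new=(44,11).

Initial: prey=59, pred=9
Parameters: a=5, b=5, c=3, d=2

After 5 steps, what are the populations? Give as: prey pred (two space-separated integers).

Step 1: prey: 59+29-26=62; pred: 9+15-1=23
Step 2: prey: 62+31-71=22; pred: 23+42-4=61
Step 3: prey: 22+11-67=0; pred: 61+40-12=89
Step 4: prey: 0+0-0=0; pred: 89+0-17=72
Step 5: prey: 0+0-0=0; pred: 72+0-14=58

Answer: 0 58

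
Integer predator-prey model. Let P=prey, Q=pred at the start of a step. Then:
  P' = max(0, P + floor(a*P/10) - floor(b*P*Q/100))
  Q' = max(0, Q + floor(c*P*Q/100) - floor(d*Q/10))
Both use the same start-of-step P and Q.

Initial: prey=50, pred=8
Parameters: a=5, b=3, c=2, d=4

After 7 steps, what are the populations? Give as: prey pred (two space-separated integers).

Step 1: prey: 50+25-12=63; pred: 8+8-3=13
Step 2: prey: 63+31-24=70; pred: 13+16-5=24
Step 3: prey: 70+35-50=55; pred: 24+33-9=48
Step 4: prey: 55+27-79=3; pred: 48+52-19=81
Step 5: prey: 3+1-7=0; pred: 81+4-32=53
Step 6: prey: 0+0-0=0; pred: 53+0-21=32
Step 7: prey: 0+0-0=0; pred: 32+0-12=20

Answer: 0 20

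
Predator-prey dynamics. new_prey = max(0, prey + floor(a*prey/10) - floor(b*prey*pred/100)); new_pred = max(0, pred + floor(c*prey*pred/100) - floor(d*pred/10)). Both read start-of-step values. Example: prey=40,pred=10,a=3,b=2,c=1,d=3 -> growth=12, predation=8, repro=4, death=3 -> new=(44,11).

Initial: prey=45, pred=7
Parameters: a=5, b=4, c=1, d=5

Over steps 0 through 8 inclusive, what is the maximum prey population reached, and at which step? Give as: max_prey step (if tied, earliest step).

Answer: 107 5

Derivation:
Step 1: prey: 45+22-12=55; pred: 7+3-3=7
Step 2: prey: 55+27-15=67; pred: 7+3-3=7
Step 3: prey: 67+33-18=82; pred: 7+4-3=8
Step 4: prey: 82+41-26=97; pred: 8+6-4=10
Step 5: prey: 97+48-38=107; pred: 10+9-5=14
Step 6: prey: 107+53-59=101; pred: 14+14-7=21
Step 7: prey: 101+50-84=67; pred: 21+21-10=32
Step 8: prey: 67+33-85=15; pred: 32+21-16=37
Max prey = 107 at step 5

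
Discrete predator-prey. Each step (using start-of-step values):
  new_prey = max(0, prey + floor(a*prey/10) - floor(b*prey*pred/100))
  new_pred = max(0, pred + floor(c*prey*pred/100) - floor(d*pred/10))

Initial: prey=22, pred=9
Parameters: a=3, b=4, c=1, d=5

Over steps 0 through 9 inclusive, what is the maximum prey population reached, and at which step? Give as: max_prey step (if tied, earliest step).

Answer: 97 9

Derivation:
Step 1: prey: 22+6-7=21; pred: 9+1-4=6
Step 2: prey: 21+6-5=22; pred: 6+1-3=4
Step 3: prey: 22+6-3=25; pred: 4+0-2=2
Step 4: prey: 25+7-2=30; pred: 2+0-1=1
Step 5: prey: 30+9-1=38; pred: 1+0-0=1
Step 6: prey: 38+11-1=48; pred: 1+0-0=1
Step 7: prey: 48+14-1=61; pred: 1+0-0=1
Step 8: prey: 61+18-2=77; pred: 1+0-0=1
Step 9: prey: 77+23-3=97; pred: 1+0-0=1
Max prey = 97 at step 9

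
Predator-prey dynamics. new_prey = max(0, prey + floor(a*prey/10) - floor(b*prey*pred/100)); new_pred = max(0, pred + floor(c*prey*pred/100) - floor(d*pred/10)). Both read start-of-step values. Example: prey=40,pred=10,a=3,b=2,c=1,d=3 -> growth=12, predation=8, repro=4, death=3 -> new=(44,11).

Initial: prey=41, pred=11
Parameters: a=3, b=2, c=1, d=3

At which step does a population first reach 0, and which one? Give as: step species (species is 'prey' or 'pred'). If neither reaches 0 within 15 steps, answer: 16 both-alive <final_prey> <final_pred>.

Answer: 16 both-alive 13 9

Derivation:
Step 1: prey: 41+12-9=44; pred: 11+4-3=12
Step 2: prey: 44+13-10=47; pred: 12+5-3=14
Step 3: prey: 47+14-13=48; pred: 14+6-4=16
Step 4: prey: 48+14-15=47; pred: 16+7-4=19
Step 5: prey: 47+14-17=44; pred: 19+8-5=22
Step 6: prey: 44+13-19=38; pred: 22+9-6=25
Step 7: prey: 38+11-19=30; pred: 25+9-7=27
Step 8: prey: 30+9-16=23; pred: 27+8-8=27
Step 9: prey: 23+6-12=17; pred: 27+6-8=25
Step 10: prey: 17+5-8=14; pred: 25+4-7=22
Step 11: prey: 14+4-6=12; pred: 22+3-6=19
Step 12: prey: 12+3-4=11; pred: 19+2-5=16
Step 13: prey: 11+3-3=11; pred: 16+1-4=13
Step 14: prey: 11+3-2=12; pred: 13+1-3=11
Step 15: prey: 12+3-2=13; pred: 11+1-3=9
No extinction within 15 steps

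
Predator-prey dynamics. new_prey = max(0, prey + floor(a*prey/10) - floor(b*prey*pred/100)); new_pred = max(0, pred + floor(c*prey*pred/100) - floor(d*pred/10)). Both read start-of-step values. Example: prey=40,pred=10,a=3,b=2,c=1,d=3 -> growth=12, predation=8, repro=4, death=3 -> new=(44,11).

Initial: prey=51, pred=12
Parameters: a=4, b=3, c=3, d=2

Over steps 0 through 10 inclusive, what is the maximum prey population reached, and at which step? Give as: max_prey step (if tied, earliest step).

Answer: 53 1

Derivation:
Step 1: prey: 51+20-18=53; pred: 12+18-2=28
Step 2: prey: 53+21-44=30; pred: 28+44-5=67
Step 3: prey: 30+12-60=0; pred: 67+60-13=114
Step 4: prey: 0+0-0=0; pred: 114+0-22=92
Step 5: prey: 0+0-0=0; pred: 92+0-18=74
Step 6: prey: 0+0-0=0; pred: 74+0-14=60
Step 7: prey: 0+0-0=0; pred: 60+0-12=48
Step 8: prey: 0+0-0=0; pred: 48+0-9=39
Step 9: prey: 0+0-0=0; pred: 39+0-7=32
Step 10: prey: 0+0-0=0; pred: 32+0-6=26
Max prey = 53 at step 1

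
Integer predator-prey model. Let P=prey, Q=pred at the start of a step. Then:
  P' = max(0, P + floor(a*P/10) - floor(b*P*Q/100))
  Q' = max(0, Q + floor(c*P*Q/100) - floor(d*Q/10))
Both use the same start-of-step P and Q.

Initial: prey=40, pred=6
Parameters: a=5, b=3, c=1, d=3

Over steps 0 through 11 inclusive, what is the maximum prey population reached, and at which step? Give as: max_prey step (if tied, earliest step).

Answer: 101 4

Derivation:
Step 1: prey: 40+20-7=53; pred: 6+2-1=7
Step 2: prey: 53+26-11=68; pred: 7+3-2=8
Step 3: prey: 68+34-16=86; pred: 8+5-2=11
Step 4: prey: 86+43-28=101; pred: 11+9-3=17
Step 5: prey: 101+50-51=100; pred: 17+17-5=29
Step 6: prey: 100+50-87=63; pred: 29+29-8=50
Step 7: prey: 63+31-94=0; pred: 50+31-15=66
Step 8: prey: 0+0-0=0; pred: 66+0-19=47
Step 9: prey: 0+0-0=0; pred: 47+0-14=33
Step 10: prey: 0+0-0=0; pred: 33+0-9=24
Step 11: prey: 0+0-0=0; pred: 24+0-7=17
Max prey = 101 at step 4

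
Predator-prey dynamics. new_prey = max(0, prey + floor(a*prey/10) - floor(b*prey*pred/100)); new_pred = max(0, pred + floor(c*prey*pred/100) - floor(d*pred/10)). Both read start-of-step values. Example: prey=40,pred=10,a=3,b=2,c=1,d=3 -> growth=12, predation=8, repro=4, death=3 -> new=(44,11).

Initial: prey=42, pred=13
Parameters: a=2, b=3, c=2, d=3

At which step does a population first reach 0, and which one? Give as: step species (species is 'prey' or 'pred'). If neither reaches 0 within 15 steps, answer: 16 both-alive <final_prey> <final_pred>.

Answer: 16 both-alive 1 3

Derivation:
Step 1: prey: 42+8-16=34; pred: 13+10-3=20
Step 2: prey: 34+6-20=20; pred: 20+13-6=27
Step 3: prey: 20+4-16=8; pred: 27+10-8=29
Step 4: prey: 8+1-6=3; pred: 29+4-8=25
Step 5: prey: 3+0-2=1; pred: 25+1-7=19
Step 6: prey: 1+0-0=1; pred: 19+0-5=14
Step 7: prey: 1+0-0=1; pred: 14+0-4=10
Step 8: prey: 1+0-0=1; pred: 10+0-3=7
Step 9: prey: 1+0-0=1; pred: 7+0-2=5
Step 10: prey: 1+0-0=1; pred: 5+0-1=4
Step 11: prey: 1+0-0=1; pred: 4+0-1=3
Step 12: prey: 1+0-0=1; pred: 3+0-0=3
Steps 13-15: state stable at prey=1, pred=3 (no change)
No extinction within 15 steps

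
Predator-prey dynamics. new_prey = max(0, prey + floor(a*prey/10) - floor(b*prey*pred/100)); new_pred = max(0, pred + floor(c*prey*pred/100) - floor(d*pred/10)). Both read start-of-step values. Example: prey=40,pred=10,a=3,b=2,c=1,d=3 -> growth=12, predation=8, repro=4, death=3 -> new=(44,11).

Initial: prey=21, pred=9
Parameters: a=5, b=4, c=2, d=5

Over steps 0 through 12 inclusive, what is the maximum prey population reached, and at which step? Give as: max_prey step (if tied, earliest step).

Step 1: prey: 21+10-7=24; pred: 9+3-4=8
Step 2: prey: 24+12-7=29; pred: 8+3-4=7
Step 3: prey: 29+14-8=35; pred: 7+4-3=8
Step 4: prey: 35+17-11=41; pred: 8+5-4=9
Step 5: prey: 41+20-14=47; pred: 9+7-4=12
Step 6: prey: 47+23-22=48; pred: 12+11-6=17
Step 7: prey: 48+24-32=40; pred: 17+16-8=25
Step 8: prey: 40+20-40=20; pred: 25+20-12=33
Step 9: prey: 20+10-26=4; pred: 33+13-16=30
Step 10: prey: 4+2-4=2; pred: 30+2-15=17
Step 11: prey: 2+1-1=2; pred: 17+0-8=9
Step 12: prey: 2+1-0=3; pred: 9+0-4=5
Max prey = 48 at step 6

Answer: 48 6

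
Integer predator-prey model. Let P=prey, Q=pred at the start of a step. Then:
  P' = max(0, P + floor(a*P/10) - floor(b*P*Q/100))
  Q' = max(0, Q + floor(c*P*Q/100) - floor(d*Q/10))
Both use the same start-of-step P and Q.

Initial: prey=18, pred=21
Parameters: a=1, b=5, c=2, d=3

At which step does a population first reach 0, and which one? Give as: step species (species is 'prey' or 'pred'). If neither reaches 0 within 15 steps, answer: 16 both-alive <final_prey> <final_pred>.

Answer: 2 prey

Derivation:
Step 1: prey: 18+1-18=1; pred: 21+7-6=22
Step 2: prey: 1+0-1=0; pred: 22+0-6=16
First extinction: prey at step 2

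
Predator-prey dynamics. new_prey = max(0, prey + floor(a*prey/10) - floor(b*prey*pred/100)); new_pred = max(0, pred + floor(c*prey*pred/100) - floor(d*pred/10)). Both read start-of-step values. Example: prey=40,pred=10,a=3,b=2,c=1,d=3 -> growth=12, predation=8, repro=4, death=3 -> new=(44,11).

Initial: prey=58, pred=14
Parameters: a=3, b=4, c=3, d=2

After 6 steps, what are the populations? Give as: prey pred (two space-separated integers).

Answer: 0 32

Derivation:
Step 1: prey: 58+17-32=43; pred: 14+24-2=36
Step 2: prey: 43+12-61=0; pred: 36+46-7=75
Step 3: prey: 0+0-0=0; pred: 75+0-15=60
Step 4: prey: 0+0-0=0; pred: 60+0-12=48
Step 5: prey: 0+0-0=0; pred: 48+0-9=39
Step 6: prey: 0+0-0=0; pred: 39+0-7=32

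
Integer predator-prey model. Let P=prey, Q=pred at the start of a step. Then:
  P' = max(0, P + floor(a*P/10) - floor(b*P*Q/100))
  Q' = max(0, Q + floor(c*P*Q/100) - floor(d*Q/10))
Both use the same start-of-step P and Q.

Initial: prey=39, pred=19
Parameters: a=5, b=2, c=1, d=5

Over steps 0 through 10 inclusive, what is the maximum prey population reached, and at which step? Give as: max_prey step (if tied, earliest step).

Answer: 93 6

Derivation:
Step 1: prey: 39+19-14=44; pred: 19+7-9=17
Step 2: prey: 44+22-14=52; pred: 17+7-8=16
Step 3: prey: 52+26-16=62; pred: 16+8-8=16
Step 4: prey: 62+31-19=74; pred: 16+9-8=17
Step 5: prey: 74+37-25=86; pred: 17+12-8=21
Step 6: prey: 86+43-36=93; pred: 21+18-10=29
Step 7: prey: 93+46-53=86; pred: 29+26-14=41
Step 8: prey: 86+43-70=59; pred: 41+35-20=56
Step 9: prey: 59+29-66=22; pred: 56+33-28=61
Step 10: prey: 22+11-26=7; pred: 61+13-30=44
Max prey = 93 at step 6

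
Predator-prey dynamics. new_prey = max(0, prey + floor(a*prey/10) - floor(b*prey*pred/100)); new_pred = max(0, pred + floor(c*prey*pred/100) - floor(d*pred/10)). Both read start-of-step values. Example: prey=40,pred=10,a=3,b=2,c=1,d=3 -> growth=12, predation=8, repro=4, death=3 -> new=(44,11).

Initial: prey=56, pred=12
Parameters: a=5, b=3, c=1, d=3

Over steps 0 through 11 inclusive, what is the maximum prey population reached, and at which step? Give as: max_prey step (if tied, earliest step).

Answer: 68 2

Derivation:
Step 1: prey: 56+28-20=64; pred: 12+6-3=15
Step 2: prey: 64+32-28=68; pred: 15+9-4=20
Step 3: prey: 68+34-40=62; pred: 20+13-6=27
Step 4: prey: 62+31-50=43; pred: 27+16-8=35
Step 5: prey: 43+21-45=19; pred: 35+15-10=40
Step 6: prey: 19+9-22=6; pred: 40+7-12=35
Step 7: prey: 6+3-6=3; pred: 35+2-10=27
Step 8: prey: 3+1-2=2; pred: 27+0-8=19
Step 9: prey: 2+1-1=2; pred: 19+0-5=14
Step 10: prey: 2+1-0=3; pred: 14+0-4=10
Step 11: prey: 3+1-0=4; pred: 10+0-3=7
Max prey = 68 at step 2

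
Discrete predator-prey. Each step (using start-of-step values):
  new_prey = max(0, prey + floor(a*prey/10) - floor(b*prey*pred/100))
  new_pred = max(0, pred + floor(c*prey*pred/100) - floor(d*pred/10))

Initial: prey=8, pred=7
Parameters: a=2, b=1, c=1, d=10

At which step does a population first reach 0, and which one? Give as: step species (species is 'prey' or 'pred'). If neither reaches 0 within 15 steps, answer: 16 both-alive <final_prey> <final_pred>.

Answer: 1 pred

Derivation:
Step 1: prey: 8+1-0=9; pred: 7+0-7=0
First extinction: pred at step 1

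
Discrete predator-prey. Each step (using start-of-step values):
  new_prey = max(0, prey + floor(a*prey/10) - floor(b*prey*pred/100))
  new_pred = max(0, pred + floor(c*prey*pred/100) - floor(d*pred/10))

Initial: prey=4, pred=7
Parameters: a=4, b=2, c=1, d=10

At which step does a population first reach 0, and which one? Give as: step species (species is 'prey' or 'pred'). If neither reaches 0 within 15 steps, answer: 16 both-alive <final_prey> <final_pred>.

Step 1: prey: 4+1-0=5; pred: 7+0-7=0
First extinction: pred at step 1

Answer: 1 pred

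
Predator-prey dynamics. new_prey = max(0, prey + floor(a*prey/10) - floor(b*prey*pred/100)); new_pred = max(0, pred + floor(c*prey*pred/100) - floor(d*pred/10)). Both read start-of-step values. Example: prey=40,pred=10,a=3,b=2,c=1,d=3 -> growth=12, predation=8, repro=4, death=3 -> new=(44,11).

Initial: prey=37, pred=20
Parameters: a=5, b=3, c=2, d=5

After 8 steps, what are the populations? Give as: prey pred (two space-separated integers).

Step 1: prey: 37+18-22=33; pred: 20+14-10=24
Step 2: prey: 33+16-23=26; pred: 24+15-12=27
Step 3: prey: 26+13-21=18; pred: 27+14-13=28
Step 4: prey: 18+9-15=12; pred: 28+10-14=24
Step 5: prey: 12+6-8=10; pred: 24+5-12=17
Step 6: prey: 10+5-5=10; pred: 17+3-8=12
Step 7: prey: 10+5-3=12; pred: 12+2-6=8
Step 8: prey: 12+6-2=16; pred: 8+1-4=5

Answer: 16 5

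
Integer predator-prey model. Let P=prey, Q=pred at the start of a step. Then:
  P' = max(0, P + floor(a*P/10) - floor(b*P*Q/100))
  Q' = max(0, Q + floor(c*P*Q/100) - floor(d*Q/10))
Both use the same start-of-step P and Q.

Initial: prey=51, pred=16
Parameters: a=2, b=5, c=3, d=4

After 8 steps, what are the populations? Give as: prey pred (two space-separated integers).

Answer: 0 3

Derivation:
Step 1: prey: 51+10-40=21; pred: 16+24-6=34
Step 2: prey: 21+4-35=0; pred: 34+21-13=42
Step 3: prey: 0+0-0=0; pred: 42+0-16=26
Step 4: prey: 0+0-0=0; pred: 26+0-10=16
Step 5: prey: 0+0-0=0; pred: 16+0-6=10
Step 6: prey: 0+0-0=0; pred: 10+0-4=6
Step 7: prey: 0+0-0=0; pred: 6+0-2=4
Step 8: prey: 0+0-0=0; pred: 4+0-1=3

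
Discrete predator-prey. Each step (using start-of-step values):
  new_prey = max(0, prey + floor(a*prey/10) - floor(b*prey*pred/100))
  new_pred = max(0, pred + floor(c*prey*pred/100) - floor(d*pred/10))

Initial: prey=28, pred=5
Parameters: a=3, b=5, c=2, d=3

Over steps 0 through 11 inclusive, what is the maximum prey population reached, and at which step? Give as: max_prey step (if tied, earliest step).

Answer: 29 1

Derivation:
Step 1: prey: 28+8-7=29; pred: 5+2-1=6
Step 2: prey: 29+8-8=29; pred: 6+3-1=8
Step 3: prey: 29+8-11=26; pred: 8+4-2=10
Step 4: prey: 26+7-13=20; pred: 10+5-3=12
Step 5: prey: 20+6-12=14; pred: 12+4-3=13
Step 6: prey: 14+4-9=9; pred: 13+3-3=13
Step 7: prey: 9+2-5=6; pred: 13+2-3=12
Step 8: prey: 6+1-3=4; pred: 12+1-3=10
Step 9: prey: 4+1-2=3; pred: 10+0-3=7
Step 10: prey: 3+0-1=2; pred: 7+0-2=5
Step 11: prey: 2+0-0=2; pred: 5+0-1=4
Max prey = 29 at step 1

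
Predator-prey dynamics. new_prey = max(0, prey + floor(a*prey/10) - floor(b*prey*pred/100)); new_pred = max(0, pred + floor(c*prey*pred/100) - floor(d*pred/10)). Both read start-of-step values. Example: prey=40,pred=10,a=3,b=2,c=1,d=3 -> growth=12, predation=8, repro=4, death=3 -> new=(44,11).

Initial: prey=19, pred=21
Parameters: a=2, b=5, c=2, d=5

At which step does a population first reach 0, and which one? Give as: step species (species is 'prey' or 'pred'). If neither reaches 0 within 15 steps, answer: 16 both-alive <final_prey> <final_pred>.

Answer: 16 both-alive 1 1

Derivation:
Step 1: prey: 19+3-19=3; pred: 21+7-10=18
Step 2: prey: 3+0-2=1; pred: 18+1-9=10
Step 3: prey: 1+0-0=1; pred: 10+0-5=5
Step 4: prey: 1+0-0=1; pred: 5+0-2=3
Step 5: prey: 1+0-0=1; pred: 3+0-1=2
Step 6: prey: 1+0-0=1; pred: 2+0-1=1
Step 7: prey: 1+0-0=1; pred: 1+0-0=1
Steps 8-15: state stable at prey=1, pred=1 (no change)
No extinction within 15 steps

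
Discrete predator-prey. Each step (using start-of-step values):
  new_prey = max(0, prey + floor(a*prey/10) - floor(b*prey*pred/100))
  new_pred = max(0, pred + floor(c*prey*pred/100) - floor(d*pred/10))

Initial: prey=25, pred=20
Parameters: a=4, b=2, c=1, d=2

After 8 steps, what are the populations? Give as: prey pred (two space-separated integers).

Step 1: prey: 25+10-10=25; pred: 20+5-4=21
Step 2: prey: 25+10-10=25; pred: 21+5-4=22
Step 3: prey: 25+10-11=24; pred: 22+5-4=23
Step 4: prey: 24+9-11=22; pred: 23+5-4=24
Step 5: prey: 22+8-10=20; pred: 24+5-4=25
Step 6: prey: 20+8-10=18; pred: 25+5-5=25
Step 7: prey: 18+7-9=16; pred: 25+4-5=24
Step 8: prey: 16+6-7=15; pred: 24+3-4=23

Answer: 15 23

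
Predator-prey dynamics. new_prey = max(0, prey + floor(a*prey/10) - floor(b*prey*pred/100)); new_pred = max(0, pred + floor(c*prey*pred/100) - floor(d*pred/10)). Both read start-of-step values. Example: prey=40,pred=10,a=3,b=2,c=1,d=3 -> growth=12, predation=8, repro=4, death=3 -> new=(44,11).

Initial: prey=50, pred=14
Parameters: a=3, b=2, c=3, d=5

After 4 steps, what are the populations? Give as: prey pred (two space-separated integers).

Step 1: prey: 50+15-14=51; pred: 14+21-7=28
Step 2: prey: 51+15-28=38; pred: 28+42-14=56
Step 3: prey: 38+11-42=7; pred: 56+63-28=91
Step 4: prey: 7+2-12=0; pred: 91+19-45=65

Answer: 0 65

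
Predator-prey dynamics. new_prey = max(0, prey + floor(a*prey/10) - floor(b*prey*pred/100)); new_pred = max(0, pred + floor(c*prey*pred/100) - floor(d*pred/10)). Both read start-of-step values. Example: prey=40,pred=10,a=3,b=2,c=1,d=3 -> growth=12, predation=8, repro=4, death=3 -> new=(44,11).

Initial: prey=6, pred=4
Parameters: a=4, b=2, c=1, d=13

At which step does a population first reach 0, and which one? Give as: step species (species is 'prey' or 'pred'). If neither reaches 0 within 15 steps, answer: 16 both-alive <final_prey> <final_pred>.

Step 1: prey: 6+2-0=8; pred: 4+0-5=0
First extinction: pred at step 1

Answer: 1 pred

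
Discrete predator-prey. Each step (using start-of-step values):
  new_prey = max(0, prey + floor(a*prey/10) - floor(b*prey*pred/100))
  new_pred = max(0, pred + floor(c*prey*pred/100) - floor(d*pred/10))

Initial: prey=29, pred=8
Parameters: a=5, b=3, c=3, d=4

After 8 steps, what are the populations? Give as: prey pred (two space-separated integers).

Step 1: prey: 29+14-6=37; pred: 8+6-3=11
Step 2: prey: 37+18-12=43; pred: 11+12-4=19
Step 3: prey: 43+21-24=40; pred: 19+24-7=36
Step 4: prey: 40+20-43=17; pred: 36+43-14=65
Step 5: prey: 17+8-33=0; pred: 65+33-26=72
Step 6: prey: 0+0-0=0; pred: 72+0-28=44
Step 7: prey: 0+0-0=0; pred: 44+0-17=27
Step 8: prey: 0+0-0=0; pred: 27+0-10=17

Answer: 0 17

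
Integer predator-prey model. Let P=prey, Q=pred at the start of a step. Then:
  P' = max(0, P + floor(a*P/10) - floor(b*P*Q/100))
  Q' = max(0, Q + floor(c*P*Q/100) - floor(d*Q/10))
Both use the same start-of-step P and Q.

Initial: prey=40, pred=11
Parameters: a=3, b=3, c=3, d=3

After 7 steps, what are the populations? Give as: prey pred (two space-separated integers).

Answer: 0 17

Derivation:
Step 1: prey: 40+12-13=39; pred: 11+13-3=21
Step 2: prey: 39+11-24=26; pred: 21+24-6=39
Step 3: prey: 26+7-30=3; pred: 39+30-11=58
Step 4: prey: 3+0-5=0; pred: 58+5-17=46
Step 5: prey: 0+0-0=0; pred: 46+0-13=33
Step 6: prey: 0+0-0=0; pred: 33+0-9=24
Step 7: prey: 0+0-0=0; pred: 24+0-7=17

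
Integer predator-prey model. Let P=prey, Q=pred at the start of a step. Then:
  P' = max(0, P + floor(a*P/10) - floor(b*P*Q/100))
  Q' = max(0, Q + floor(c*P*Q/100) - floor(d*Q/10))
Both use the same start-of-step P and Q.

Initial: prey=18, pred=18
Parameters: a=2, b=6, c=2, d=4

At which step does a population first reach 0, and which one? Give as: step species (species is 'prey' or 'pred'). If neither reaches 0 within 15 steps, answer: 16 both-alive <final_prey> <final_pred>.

Step 1: prey: 18+3-19=2; pred: 18+6-7=17
Step 2: prey: 2+0-2=0; pred: 17+0-6=11
First extinction: prey at step 2

Answer: 2 prey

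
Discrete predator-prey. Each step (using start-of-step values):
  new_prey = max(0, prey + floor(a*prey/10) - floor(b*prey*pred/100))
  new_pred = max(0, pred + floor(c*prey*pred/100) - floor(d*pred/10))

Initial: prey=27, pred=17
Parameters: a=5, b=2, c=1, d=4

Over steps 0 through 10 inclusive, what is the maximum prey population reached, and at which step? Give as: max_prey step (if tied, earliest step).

Step 1: prey: 27+13-9=31; pred: 17+4-6=15
Step 2: prey: 31+15-9=37; pred: 15+4-6=13
Step 3: prey: 37+18-9=46; pred: 13+4-5=12
Step 4: prey: 46+23-11=58; pred: 12+5-4=13
Step 5: prey: 58+29-15=72; pred: 13+7-5=15
Step 6: prey: 72+36-21=87; pred: 15+10-6=19
Step 7: prey: 87+43-33=97; pred: 19+16-7=28
Step 8: prey: 97+48-54=91; pred: 28+27-11=44
Step 9: prey: 91+45-80=56; pred: 44+40-17=67
Step 10: prey: 56+28-75=9; pred: 67+37-26=78
Max prey = 97 at step 7

Answer: 97 7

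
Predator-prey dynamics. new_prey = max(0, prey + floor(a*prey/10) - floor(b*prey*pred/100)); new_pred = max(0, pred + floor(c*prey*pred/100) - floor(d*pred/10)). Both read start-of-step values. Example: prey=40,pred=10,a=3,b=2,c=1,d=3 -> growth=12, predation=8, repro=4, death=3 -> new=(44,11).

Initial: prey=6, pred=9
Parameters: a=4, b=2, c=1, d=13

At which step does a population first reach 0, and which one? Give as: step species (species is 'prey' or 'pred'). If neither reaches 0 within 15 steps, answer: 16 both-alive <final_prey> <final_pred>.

Step 1: prey: 6+2-1=7; pred: 9+0-11=0
First extinction: pred at step 1

Answer: 1 pred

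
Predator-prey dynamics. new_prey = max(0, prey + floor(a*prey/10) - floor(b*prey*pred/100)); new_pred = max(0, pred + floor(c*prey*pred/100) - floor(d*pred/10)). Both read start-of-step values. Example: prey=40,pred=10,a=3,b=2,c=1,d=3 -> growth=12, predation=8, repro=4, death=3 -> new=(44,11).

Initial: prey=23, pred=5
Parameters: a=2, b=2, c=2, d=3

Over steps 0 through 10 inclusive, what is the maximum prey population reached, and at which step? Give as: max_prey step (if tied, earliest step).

Step 1: prey: 23+4-2=25; pred: 5+2-1=6
Step 2: prey: 25+5-3=27; pred: 6+3-1=8
Step 3: prey: 27+5-4=28; pred: 8+4-2=10
Step 4: prey: 28+5-5=28; pred: 10+5-3=12
Step 5: prey: 28+5-6=27; pred: 12+6-3=15
Step 6: prey: 27+5-8=24; pred: 15+8-4=19
Step 7: prey: 24+4-9=19; pred: 19+9-5=23
Step 8: prey: 19+3-8=14; pred: 23+8-6=25
Step 9: prey: 14+2-7=9; pred: 25+7-7=25
Step 10: prey: 9+1-4=6; pred: 25+4-7=22
Max prey = 28 at step 3

Answer: 28 3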